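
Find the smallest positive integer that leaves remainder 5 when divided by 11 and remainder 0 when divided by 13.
M = 11 × 13 = 143. M₁ = 13, y₁ ≡ 6 (mod 11). M₂ = 11, y₂ ≡ 6 (mod 13). n = 5×13×6 + 0×11×6 ≡ 104 (mod 143). The smallest positive such number is 104.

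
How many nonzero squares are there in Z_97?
For prime 97, there are (p-1)/2 = (97-1)/2 = 48 quadratic residues (excluding 0).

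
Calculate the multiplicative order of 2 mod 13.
Powers of 2 mod 13: 2^1≡2, 2^2≡4, 2^3≡8, 2^4≡3, 2^5≡6, 2^6≡12, 2^7≡11, 2^8≡9, 2^9≡5, 2^10≡10, 2^11≡7, 2^12≡1. Order = 12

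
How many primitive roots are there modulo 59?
28

The number of primitive roots modulo p is φ(p-1) = φ(58)
φ(58) = 28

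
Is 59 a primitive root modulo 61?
Yes

To verify, check if 59^(60/q) ≢ 1 (mod 61) for each prime divisor q of 60
Divisors of 60 = 60: [1, 2, 3, 4, 5, 6, 10, 12, 15, 20, 30, 60]
  59^(60/2) = 59^30 ≡ 60 (mod 61)
  59^(60/3) = 59^20 ≡ 47 (mod 61)
  59^(60/5) = 59^12 ≡ 9 (mod 61)
Conclusion: 59 is a primitive root modulo 61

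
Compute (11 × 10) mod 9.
2

(11 × 10) = 110
110 mod 9 = 2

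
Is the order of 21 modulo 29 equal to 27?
No, the actual order is 28, not 27.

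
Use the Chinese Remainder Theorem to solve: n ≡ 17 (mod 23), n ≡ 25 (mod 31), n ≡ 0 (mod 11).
5698

Using the Chinese Remainder Theorem:
M = product of moduli = 7843
For equation 1: M_1 = 341, 341 ≡ 19 (mod 23), inverse of 341 mod 23 is 17 (check: 19 × 17 = 323 ≡ 1 (mod 23))
For equation 2: M_2 = 253, 253 ≡ 5 (mod 31), inverse of 253 mod 31 is 25 (check: 5 × 25 = 125 ≡ 1 (mod 31))
For equation 3: M_3 = 713, 713 ≡ 9 (mod 11), inverse of 713 mod 11 is 5 (check: 9 × 5 = 45 ≡ 1 (mod 11))
Combine: n ≡ Σ r_i×M_i×(M_i⁻¹ mod m_i) = 17×341×17 + 25×253×25 + 0×713×5 = 98549 + 158125 + 0 = 256674
256674 mod 7843 = 5698
n ≡ 5698 (mod 7843)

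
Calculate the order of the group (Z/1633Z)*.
1540

Prime factorization: 1633 = 23 × 71
Using the formula φ(n) = n × Π(1 - 1/p) for each prime factor p:
φ(1633) = 1633 × (1 - 1/23) × (1 - 1/71)
φ(1633) = 1540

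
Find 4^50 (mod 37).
Using Fermat: 4^{36} ≡ 1 (mod 37). 50 ≡ 14 (mod 36). So 4^{50} ≡ 4^{14} ≡ 12 (mod 37)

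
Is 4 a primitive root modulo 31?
p - 1 = 30 has prime divisors 2, 3, 5. Check 4^(30/q) mod 31 for each: 4^(30/2) = 4^15 ≡ 1, 4^(30/3) = 4^10 ≡ 1, 4^(30/5) = 4^6 ≡ 4 (mod 31). Since 4^15 ≡ 1 (mod 31), the order of 4 divides 15 (in fact the order is 5) ≠ 30, so it is not a primitive root.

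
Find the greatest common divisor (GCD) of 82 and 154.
2

Using the Euclidean algorithm:
82 = 0 × 154 + 82
154 = 1 × 82 + 72
82 = 1 × 72 + 10
72 = 7 × 10 + 2
10 = 5 × 2 + 0

GCD(82, 154) = 2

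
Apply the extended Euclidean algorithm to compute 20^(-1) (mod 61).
Extended GCD: 20(-3) + 61(1) = 1. So 20^(-1) ≡ 58 ≡ 58 (mod 61). Verify: 20 × 58 = 1160 ≡ 1 (mod 61)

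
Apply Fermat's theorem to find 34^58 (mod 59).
By Fermat's Little Theorem, 34^{58} ≡ 1 (mod 59) since 59 is prime and gcd(34, 59) = 1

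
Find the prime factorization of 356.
2^2 × 89

Divide by primes starting from smallest:
356 ÷ 2 = 178
178 ÷ 2 = 89
89 ÷ 89 = 1

356 = 2^2 × 89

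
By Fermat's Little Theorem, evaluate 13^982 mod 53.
By Fermat: 13^{52} ≡ 1 (mod 53). 982 ≡ 46 (mod 52). So 13^{982} ≡ 13^{46} ≡ 15 (mod 53)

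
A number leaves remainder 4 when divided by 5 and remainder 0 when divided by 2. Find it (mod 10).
M = 5 × 2 = 10. M₁ = 2, y₁ ≡ 3 (mod 5). M₂ = 5, y₂ ≡ 1 (mod 2). x = 4×2×3 + 0×5×1 ≡ 4 (mod 10)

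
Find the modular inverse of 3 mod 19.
3^(-1) ≡ 13 (mod 19). Verification: 3 × 13 = 39 ≡ 1 (mod 19)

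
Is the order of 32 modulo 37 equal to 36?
Yes, ord_37(32) = 36.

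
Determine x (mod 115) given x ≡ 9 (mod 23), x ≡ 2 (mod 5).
32

Using the Chinese Remainder Theorem:
M = product of moduli = 115
For equation 1: M_1 = 5, 5 ≡ 5 (mod 23), inverse of 5 mod 23 is 14 (check: 5 × 14 = 70 ≡ 1 (mod 23))
For equation 2: M_2 = 23, 23 ≡ 3 (mod 5), inverse of 23 mod 5 is 2 (check: 3 × 2 = 6 ≡ 1 (mod 5))
Combine: x ≡ Σ r_i×M_i×(M_i⁻¹ mod m_i) = 9×5×14 + 2×23×2 = 630 + 92 = 722
722 mod 115 = 32
x ≡ 32 (mod 115)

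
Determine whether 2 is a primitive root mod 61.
p - 1 = 60 has prime divisors 2, 3, 5. Check 2^(60/q) mod 61 for each: 2^(60/2) = 2^30 ≡ 60, 2^(60/3) = 2^20 ≡ 47, 2^(60/5) = 2^12 ≡ 9 (mod 61). None of these is 1, so 2 has order 60 = φ(61), so it is a primitive root mod 61.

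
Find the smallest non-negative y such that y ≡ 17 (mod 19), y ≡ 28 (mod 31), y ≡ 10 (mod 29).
11436

Using the Chinese Remainder Theorem:
M = product of moduli = 17081
For equation 1: M_1 = 899, 899 ≡ 6 (mod 19), inverse of 899 mod 19 is 16 (check: 6 × 16 = 96 ≡ 1 (mod 19))
For equation 2: M_2 = 551, 551 ≡ 24 (mod 31), inverse of 551 mod 31 is 22 (check: 24 × 22 = 528 ≡ 1 (mod 31))
For equation 3: M_3 = 589, 589 ≡ 9 (mod 29), inverse of 589 mod 29 is 13 (check: 9 × 13 = 117 ≡ 1 (mod 29))
Combine: y ≡ Σ r_i×M_i×(M_i⁻¹ mod m_i) = 17×899×16 + 28×551×22 + 10×589×13 = 244528 + 339416 + 76570 = 660514
660514 mod 17081 = 11436
y ≡ 11436 (mod 17081)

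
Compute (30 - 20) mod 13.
10

(30 - 20) = 10
10 mod 13 = 10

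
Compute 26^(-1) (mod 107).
70

Using Extended Euclidean Algorithm:
gcd(26, 107) = 1
Bezout coefficients: 26 × -37 + 107 × 9 = 1
So 26 × -37 ≡ 1 (mod 107)
The inverse is -37 mod 107 = 70
Verification: 26 × 70 = 1820 = 17 × 107 + 1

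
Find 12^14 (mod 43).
Using repeated squaring. 14 = 8 + 4 + 2 (binary 1110). Repeated squaring mod 43: 12^1 ≡ 12; 12^2 ≡ 12² = 144 ≡ 15; 12^4 ≡ 15² = 225 ≡ 10; 12^8 ≡ 10² = 100 ≡ 14. Multiply: 12^14 = 12^8 × 12^4 × 12^2 ≡ 14 × 10 × 15 (mod 43): 14 × 10 = 140 ≡ 11; 11 × 15 = 165 ≡ 36. So 12^14 ≡ 36 (mod 43).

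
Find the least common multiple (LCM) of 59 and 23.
1357

First find GCD(59, 23) using the Euclidean algorithm:
59 = 2 × 23 + 13
23 = 1 × 13 + 10
13 = 1 × 10 + 3
10 = 3 × 3 + 1
3 = 3 × 1 + 0
GCD(59, 23) = 1

LCM formula: LCM(a, b) = (a × b) / GCD(a, b)
LCM(59, 23) = (59 × 23) / 1
LCM(59, 23) = 1357 / 1
LCM(59, 23) = 1357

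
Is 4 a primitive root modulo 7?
No

To verify, check if 4^(6/q) ≢ 1 (mod 7) for each prime divisor q of 6
Divisors of 6 = 6: [1, 2, 3, 6]
  4^(6/2) = 4^3 ≡ 1 (mod 7)
  4^(6/3) = 4^2 ≡ 2 (mod 7)
Conclusion: 4 is not a primitive root modulo 7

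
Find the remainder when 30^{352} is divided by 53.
By Fermat: 30^{52} ≡ 1 (mod 53). 352 = 6×52 + 40. So 30^{352} ≡ 30^{40} ≡ 1 (mod 53)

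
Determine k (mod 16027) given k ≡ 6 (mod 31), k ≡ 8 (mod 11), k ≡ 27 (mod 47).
6795

Using the Chinese Remainder Theorem:
M = product of moduli = 16027
For equation 1: M_1 = 517, 517 ≡ 21 (mod 31), inverse of 517 mod 31 is 3 (check: 21 × 3 = 63 ≡ 1 (mod 31))
For equation 2: M_2 = 1457, 1457 ≡ 5 (mod 11), inverse of 1457 mod 11 is 9 (check: 5 × 9 = 45 ≡ 1 (mod 11))
For equation 3: M_3 = 341, 341 ≡ 12 (mod 47), inverse of 341 mod 47 is 4 (check: 12 × 4 = 48 ≡ 1 (mod 47))
Combine: k ≡ Σ r_i×M_i×(M_i⁻¹ mod m_i) = 6×517×3 + 8×1457×9 + 27×341×4 = 9306 + 104904 + 36828 = 151038
151038 mod 16027 = 6795
k ≡ 6795 (mod 16027)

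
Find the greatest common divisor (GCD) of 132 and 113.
1

Using the Euclidean algorithm:
132 = 1 × 113 + 19
113 = 5 × 19 + 18
19 = 1 × 18 + 1
18 = 18 × 1 + 0

GCD(132, 113) = 1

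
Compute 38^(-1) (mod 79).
52

Using Extended Euclidean Algorithm:
gcd(38, 79) = 1
Bezout coefficients: 38 × -27 + 79 × 13 = 1
So 38 × -27 ≡ 1 (mod 79)
The inverse is -27 mod 79 = 52
Verification: 38 × 52 = 1976 = 25 × 79 + 1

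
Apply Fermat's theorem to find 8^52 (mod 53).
By Fermat's Little Theorem, 8^{52} ≡ 1 (mod 53) since 53 is prime and gcd(8, 53) = 1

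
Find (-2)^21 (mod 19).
Using Fermat: (-2)^{18} ≡ 1 (mod 19). 21 ≡ 3 (mod 18). So (-2)^{21} ≡ (-2)^{3} ≡ 11 (mod 19)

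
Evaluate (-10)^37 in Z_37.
Using Fermat: (-10)^{36} ≡ 1 (mod 37). 37 ≡ 1 (mod 36). So (-10)^{37} ≡ (-10)^{1} ≡ 27 (mod 37)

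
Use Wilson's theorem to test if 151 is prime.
(150)! mod 151 = 150. Since 150 ≡ -1 (mod 151), 151 is prime.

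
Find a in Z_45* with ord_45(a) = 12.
13 has order 12 mod 45 since 13^{12} ≡ 1 (mod 45) and no smaller power works.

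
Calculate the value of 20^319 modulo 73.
Using Fermat: 20^{72} ≡ 1 (mod 73). 319 ≡ 31 (mod 72). So 20^{319} ≡ 20^{31} ≡ 60 (mod 73)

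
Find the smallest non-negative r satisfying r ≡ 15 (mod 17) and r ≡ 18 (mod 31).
M = 17 × 31 = 527. M₁ = 31, y₁ ≡ 11 (mod 17). M₂ = 17, y₂ ≡ 11 (mod 31). r = 15×31×11 + 18×17×11 ≡ 49 (mod 527)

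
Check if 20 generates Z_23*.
p - 1 = 22 has prime divisors 2, 11. Check 20^(22/q) mod 23 for each: 20^(22/2) = 20^11 ≡ 22, 20^(22/11) = 20^2 ≡ 9 (mod 23). None of these is 1, so 20 has order 22 = φ(23), so it is a primitive root mod 23.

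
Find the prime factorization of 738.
2 × 3^2 × 41

Divide by primes starting from smallest:
738 ÷ 2 = 369
369 ÷ 3 = 123
123 ÷ 3 = 41
41 ÷ 41 = 1

738 = 2 × 3^2 × 41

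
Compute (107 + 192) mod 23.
0

(107 + 192) = 299
299 mod 23 = 0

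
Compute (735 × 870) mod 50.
0

(735 × 870) = 639450
639450 mod 50 = 0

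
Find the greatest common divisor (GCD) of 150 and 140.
10

Using the Euclidean algorithm:
150 = 1 × 140 + 10
140 = 14 × 10 + 0

GCD(150, 140) = 10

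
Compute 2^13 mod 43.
Using repeated squaring. 13 = 8 + 4 + 1 (binary 1101). Repeated squaring mod 43: 2^1 ≡ 2; 2^2 ≡ 2² = 4 ≡ 4; 2^4 ≡ 4² = 16 ≡ 16; 2^8 ≡ 16² = 256 ≡ 41. Multiply: 2^13 = 2^8 × 2^4 × 2^1 ≡ 41 × 16 × 2 (mod 43): 41 × 16 = 656 ≡ 11; 11 × 2 = 22 ≡ 22. So 2^13 ≡ 22 (mod 43).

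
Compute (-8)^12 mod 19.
Using repeated squaring. (-8) ≡ 11 (mod 19). 12 = 8 + 4 (binary 1100). Repeated squaring mod 19: 11^1 ≡ 11; 11^2 ≡ 11² = 121 ≡ 7; 11^4 ≡ 7² = 49 ≡ 11; 11^8 ≡ 11² = 121 ≡ 7. Multiply: (-8)^12 ≡ 11^8 × 11^4 ≡ 7 × 11 (mod 19): 7 × 11 = 77 ≡ 1. So (-8)^12 ≡ 1 (mod 19).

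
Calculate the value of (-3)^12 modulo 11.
Using Fermat: (-3)^{10} ≡ 1 (mod 11). 12 ≡ 2 (mod 10). So (-3)^{12} ≡ (-3)^{2} ≡ 9 (mod 11)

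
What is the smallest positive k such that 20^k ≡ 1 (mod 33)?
Powers of 20 mod 33: 20^1≡20, 20^2≡4, 20^3≡14, 20^4≡16, 20^5≡23, 20^6≡31, 20^7≡26, 20^8≡25, 20^9≡5, 20^10≡1. Order = 10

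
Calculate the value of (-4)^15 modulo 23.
Using repeated squaring. (-4) ≡ 19 (mod 23). 15 = 8 + 4 + 2 + 1 (binary 1111). Repeated squaring mod 23: 19^1 ≡ 19; 19^2 ≡ 19² = 361 ≡ 16; 19^4 ≡ 16² = 256 ≡ 3; 19^8 ≡ 3² = 9 ≡ 9. Multiply: (-4)^15 ≡ 19^8 × 19^4 × 19^2 × 19^1 ≡ 9 × 3 × 16 × 19 (mod 23): 9 × 3 = 27 ≡ 4; 4 × 16 = 64 ≡ 18; 18 × 19 = 342 ≡ 20. So (-4)^15 ≡ 20 (mod 23).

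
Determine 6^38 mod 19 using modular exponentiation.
Using Fermat: 6^{18} ≡ 1 (mod 19). 38 ≡ 2 (mod 18). So 6^{38} ≡ 6^{2} ≡ 17 (mod 19)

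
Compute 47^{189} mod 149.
69

Using successive squaring:
Binary expansion of 189: 10111101
Powers of 47 mod 149 (each is the square of the previous):
  47^1 ≡ 47 (mod 149)
  47^2 ≡ 47² = 2209 ≡ 123 (mod 149)
  47^4 ≡ 123² = 15129 ≡ 80 (mod 149)
  47^8 ≡ 80² = 6400 ≡ 142 (mod 149)
  47^16 ≡ 142² = 20164 ≡ 49 (mod 149)
  47^32 ≡ 49² = 2401 ≡ 17 (mod 149)
  47^64 ≡ 17² = 289 ≡ 140 (mod 149)
  47^128 ≡ 140² = 19600 ≡ 81 (mod 149)
189 = 128 + 32 + 16 + 8 + 4 + 1, so 47^189 = 47^128 × 47^32 × 47^16 × 47^8 × 47^4 × 47^1 ≡ 81 × 17 × 49 × 142 × 80 × 47 (mod 149)
Multiplying step by step:
  81 × 17 = 1377 ≡ 36 (mod 149)
  36 × 49 = 1764 ≡ 125 (mod 149)
  125 × 142 = 17750 ≡ 19 (mod 149)
  19 × 80 = 1520 ≡ 30 (mod 149)
  30 × 47 = 1410 ≡ 69 (mod 149)
Result: 47^189 ≡ 69 (mod 149)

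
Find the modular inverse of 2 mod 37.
2^(-1) ≡ 19 (mod 37). Verification: 2 × 19 = 38 ≡ 1 (mod 37)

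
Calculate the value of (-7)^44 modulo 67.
Using repeated squaring. (-7) ≡ 60 (mod 67). 44 = 32 + 8 + 4 (binary 101100). Repeated squaring mod 67: 60^1 ≡ 60; 60^2 ≡ 60² = 3600 ≡ 49; 60^4 ≡ 49² = 2401 ≡ 56; 60^8 ≡ 56² = 3136 ≡ 54; 60^16 ≡ 54² = 2916 ≡ 35; 60^32 ≡ 35² = 1225 ≡ 19. Multiply: (-7)^44 ≡ 60^32 × 60^8 × 60^4 ≡ 19 × 54 × 56 (mod 67): 19 × 54 = 1026 ≡ 21; 21 × 56 = 1176 ≡ 37. So (-7)^44 ≡ 37 (mod 67).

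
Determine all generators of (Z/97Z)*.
Primitive roots mod 97: {5, 7, 10, 13, 14, 15, 17, 21, 23, 26, 29, 37, 38, 39, 40, 41, 56, 57, 58, 59, 60, 68, 71, 74, 76, 80, 82, 83, 84, 87, 90, 92}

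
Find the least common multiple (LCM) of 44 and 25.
1100

First find GCD(44, 25) using the Euclidean algorithm:
44 = 1 × 25 + 19
25 = 1 × 19 + 6
19 = 3 × 6 + 1
6 = 6 × 1 + 0
GCD(44, 25) = 1

LCM formula: LCM(a, b) = (a × b) / GCD(a, b)
LCM(44, 25) = (44 × 25) / 1
LCM(44, 25) = 1100 / 1
LCM(44, 25) = 1100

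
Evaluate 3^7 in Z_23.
7 = 4 + 2 + 1 (binary 111). Repeated squaring mod 23: 3^1 ≡ 3; 3^2 ≡ 3² = 9 ≡ 9; 3^4 ≡ 9² = 81 ≡ 12. Multiply: 3^7 = 3^4 × 3^2 × 3^1 ≡ 12 × 9 × 3 (mod 23): 12 × 9 = 108 ≡ 16; 16 × 3 = 48 ≡ 2. So 3^7 ≡ 2 (mod 23).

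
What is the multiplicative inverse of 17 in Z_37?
24

Using Extended Euclidean Algorithm:
gcd(17, 37) = 1
Bezout coefficients: 17 × -13 + 37 × 6 = 1
So 17 × -13 ≡ 1 (mod 37)
The inverse is -13 mod 37 = 24
Verification: 17 × 24 = 408 = 11 × 37 + 1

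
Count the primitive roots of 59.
28

The number of primitive roots modulo p is φ(p-1) = φ(58)
φ(58) = 28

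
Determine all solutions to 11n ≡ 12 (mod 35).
17

Since gcd(11, 35) = 1 divides 12, a solution exists.
Multiply both sides by the inverse of 11 mod 35:
  11^(-1) mod 35 = 16
  x ≡ 16 × 12 ≡ 192 ≡ 17 (mod 35)
Verification: 11 × 17 = 187 = 5 × 35 + 12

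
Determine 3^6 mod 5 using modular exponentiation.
6 = 4 + 2 (binary 110). Repeated squaring mod 5: 3^1 ≡ 3; 3^2 ≡ 3² = 9 ≡ 4; 3^4 ≡ 4² = 16 ≡ 1. Multiply: 3^6 = 3^4 × 3^2 ≡ 1 × 4 (mod 5): 1 × 4 = 4 ≡ 4. So 3^6 ≡ 4 (mod 5).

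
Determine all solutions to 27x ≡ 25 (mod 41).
7

Since gcd(27, 41) = 1 divides 25, a solution exists.
Multiply both sides by the inverse of 27 mod 41:
  27^(-1) mod 41 = 38
  x ≡ 38 × 25 ≡ 950 ≡ 7 (mod 41)
Verification: 27 × 7 = 189 = 4 × 41 + 25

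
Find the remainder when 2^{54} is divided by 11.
By Fermat: 2^{10} ≡ 1 (mod 11). 54 = 5×10 + 4. So 2^{54} ≡ 2^{4} ≡ 5 (mod 11)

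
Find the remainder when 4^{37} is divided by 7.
By Fermat: 4^{6} ≡ 1 (mod 7). 37 = 6×6 + 1. So 4^{37} ≡ 4^{1} ≡ 4 (mod 7)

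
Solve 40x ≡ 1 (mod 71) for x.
16

Using Extended Euclidean Algorithm:
gcd(40, 71) = 1
Bezout coefficients: 40 × 16 + 71 × -9 = 1
So 40 × 16 ≡ 1 (mod 71)
The inverse is 16 mod 71 = 16
Verification: 40 × 16 = 640 = 9 × 71 + 1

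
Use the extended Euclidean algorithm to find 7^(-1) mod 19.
Extended GCD: 7(-8) + 19(3) = 1. So 7^(-1) ≡ 11 ≡ 11 (mod 19). Verify: 7 × 11 = 77 ≡ 1 (mod 19)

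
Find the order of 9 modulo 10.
Powers of 9 mod 10: 9^1≡9, 9^2≡1. Order = 2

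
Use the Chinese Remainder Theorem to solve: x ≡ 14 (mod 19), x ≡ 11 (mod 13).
128

Using the Chinese Remainder Theorem:
M = product of moduli = 247
For equation 1: M_1 = 13, 13 ≡ 13 (mod 19), inverse of 13 mod 19 is 3 (check: 13 × 3 = 39 ≡ 1 (mod 19))
For equation 2: M_2 = 19, 19 ≡ 6 (mod 13), inverse of 19 mod 13 is 11 (check: 6 × 11 = 66 ≡ 1 (mod 13))
Combine: x ≡ Σ r_i×M_i×(M_i⁻¹ mod m_i) = 14×13×3 + 11×19×11 = 546 + 2299 = 2845
2845 mod 247 = 128
x ≡ 128 (mod 247)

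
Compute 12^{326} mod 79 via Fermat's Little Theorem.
67

By Fermat's Little Theorem, a^(p-1) ≡ 1 (mod p) for prime p and gcd(a, p) = 1
Here p = 79, so 12^78 ≡ 1 (mod 79)
We can reduce the exponent: 326 mod 78 = 14
So 12^326 ≡ 12^14 (mod 79)
Computing: 12^14 mod 79 = 67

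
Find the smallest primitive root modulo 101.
p - 1 = 100 has prime divisors 2, 5. h is a primitive root mod 101 iff h^(100/q) ≢ 1 (mod 101) for each such q.
h = 2: 2^50 ≡ 100, 2^20 ≡ 95 (mod 101); none is 1, so 2 has order 100 and is a primitive root.
The smallest primitive root mod 101 is g = 2.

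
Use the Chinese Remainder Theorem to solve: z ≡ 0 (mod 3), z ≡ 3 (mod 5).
M = 3 × 5 = 15. M₁ = 5, y₁ ≡ 2 (mod 3). M₂ = 3, y₂ ≡ 2 (mod 5). z = 0×5×2 + 3×3×2 ≡ 3 (mod 15)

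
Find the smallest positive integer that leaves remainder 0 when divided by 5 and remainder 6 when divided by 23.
M = 5 × 23 = 115. M₁ = 23, y₁ ≡ 2 (mod 5). M₂ = 5, y₂ ≡ 14 (mod 23). n = 0×23×2 + 6×5×14 ≡ 75 (mod 115). The smallest positive such number is 75.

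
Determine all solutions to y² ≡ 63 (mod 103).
The square roots of 63 mod 103 are 28 and 75. Verify: 28² = 784 ≡ 63 (mod 103)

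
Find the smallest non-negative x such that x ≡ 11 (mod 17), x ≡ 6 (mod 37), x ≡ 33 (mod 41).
20615

Using the Chinese Remainder Theorem:
M = product of moduli = 25789
For equation 1: M_1 = 1517, 1517 ≡ 4 (mod 17), inverse of 1517 mod 17 is 13 (check: 4 × 13 = 52 ≡ 1 (mod 17))
For equation 2: M_2 = 697, 697 ≡ 31 (mod 37), inverse of 697 mod 37 is 6 (check: 31 × 6 = 186 ≡ 1 (mod 37))
For equation 3: M_3 = 629, 629 ≡ 14 (mod 41), inverse of 629 mod 41 is 3 (check: 14 × 3 = 42 ≡ 1 (mod 41))
Combine: x ≡ Σ r_i×M_i×(M_i⁻¹ mod m_i) = 11×1517×13 + 6×697×6 + 33×629×3 = 216931 + 25092 + 62271 = 304294
304294 mod 25789 = 20615
x ≡ 20615 (mod 25789)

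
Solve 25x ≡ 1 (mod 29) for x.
7

Using Extended Euclidean Algorithm:
gcd(25, 29) = 1
Bezout coefficients: 25 × 7 + 29 × -6 = 1
So 25 × 7 ≡ 1 (mod 29)
The inverse is 7 mod 29 = 7
Verification: 25 × 7 = 175 = 6 × 29 + 1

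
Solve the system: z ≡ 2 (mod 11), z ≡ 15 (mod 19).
M = 11 × 19 = 209. M₁ = 19, y₁ ≡ 7 (mod 11). M₂ = 11, y₂ ≡ 7 (mod 19). z = 2×19×7 + 15×11×7 ≡ 167 (mod 209)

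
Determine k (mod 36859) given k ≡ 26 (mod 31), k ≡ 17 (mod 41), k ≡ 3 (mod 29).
30685

Using the Chinese Remainder Theorem:
M = product of moduli = 36859
For equation 1: M_1 = 1189, 1189 ≡ 11 (mod 31), inverse of 1189 mod 31 is 17 (check: 11 × 17 = 187 ≡ 1 (mod 31))
For equation 2: M_2 = 899, 899 ≡ 38 (mod 41), inverse of 899 mod 41 is 27 (check: 38 × 27 = 1026 ≡ 1 (mod 41))
For equation 3: M_3 = 1271, 1271 ≡ 24 (mod 29), inverse of 1271 mod 29 is 23 (check: 24 × 23 = 552 ≡ 1 (mod 29))
Combine: k ≡ Σ r_i×M_i×(M_i⁻¹ mod m_i) = 26×1189×17 + 17×899×27 + 3×1271×23 = 525538 + 412641 + 87699 = 1025878
1025878 mod 36859 = 30685
k ≡ 30685 (mod 36859)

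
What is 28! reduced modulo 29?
By Wilson's theorem, (28)! ≡ -1 ≡ 28 (mod 29)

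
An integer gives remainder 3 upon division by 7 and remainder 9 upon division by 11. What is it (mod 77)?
M = 7 × 11 = 77. M₁ = 11, y₁ ≡ 2 (mod 7). M₂ = 7, y₂ ≡ 8 (mod 11). z = 3×11×2 + 9×7×8 ≡ 31 (mod 77). The smallest positive such number is 31.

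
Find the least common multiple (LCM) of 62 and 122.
3782

First find GCD(62, 122) using the Euclidean algorithm:
62 = 0 × 122 + 62
122 = 1 × 62 + 60
62 = 1 × 60 + 2
60 = 30 × 2 + 0
GCD(62, 122) = 2

LCM formula: LCM(a, b) = (a × b) / GCD(a, b)
LCM(62, 122) = (62 × 122) / 2
LCM(62, 122) = 7564 / 2
LCM(62, 122) = 3782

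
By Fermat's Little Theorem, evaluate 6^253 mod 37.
By Fermat: 6^{36} ≡ 1 (mod 37). 253 = 7×36 + 1. So 6^{253} ≡ 6^{1} ≡ 6 (mod 37)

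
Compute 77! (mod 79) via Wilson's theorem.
(78)! = (77)! × (78) ≡ -1 (mod 79). So (77)! ≡ -1 × (78)^(-1) ≡ (-1)×(-1) = 1 (mod 79)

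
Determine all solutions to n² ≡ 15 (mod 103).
The square roots of 15 mod 103 are 18 and 85. Verify: 18² = 324 ≡ 15 (mod 103)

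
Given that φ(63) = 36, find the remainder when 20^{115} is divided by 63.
By Euler: 20^{36} ≡ 1 (mod 63) since gcd(20, 63) = 1. 115 = 3×36 + 7. So 20^{115} ≡ 20^{7} ≡ 20 (mod 63)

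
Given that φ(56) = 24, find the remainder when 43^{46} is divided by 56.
By Euler: 43^{24} ≡ 1 (mod 56) since gcd(43, 56) = 1. 46 = 1×24 + 22. So 43^{46} ≡ 43^{22} ≡ 1 (mod 56)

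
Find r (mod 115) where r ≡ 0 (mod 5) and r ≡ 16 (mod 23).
M = 5 × 23 = 115. M₁ = 23, y₁ ≡ 2 (mod 5). M₂ = 5, y₂ ≡ 14 (mod 23). r = 0×23×2 + 16×5×14 ≡ 85 (mod 115)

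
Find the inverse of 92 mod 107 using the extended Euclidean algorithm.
Extended GCD: 92(-50) + 107(43) = 1. So 92^(-1) ≡ 57 ≡ 57 (mod 107). Verify: 92 × 57 = 5244 ≡ 1 (mod 107)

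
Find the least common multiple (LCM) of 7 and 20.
140

First find GCD(7, 20) using the Euclidean algorithm:
7 = 0 × 20 + 7
20 = 2 × 7 + 6
7 = 1 × 6 + 1
6 = 6 × 1 + 0
GCD(7, 20) = 1

LCM formula: LCM(a, b) = (a × b) / GCD(a, b)
LCM(7, 20) = (7 × 20) / 1
LCM(7, 20) = 140 / 1
LCM(7, 20) = 140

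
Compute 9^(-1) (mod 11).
9^(-1) ≡ 5 (mod 11). Verification: 9 × 5 = 45 ≡ 1 (mod 11)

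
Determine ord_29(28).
Powers of 28 mod 29: 28^1≡28, 28^2≡1. Order = 2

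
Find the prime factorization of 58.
2 × 29

Divide by primes starting from smallest:
58 ÷ 2 = 29
29 ÷ 29 = 1

58 = 2 × 29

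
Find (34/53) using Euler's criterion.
(34/53) = 34^{26} mod 53 = -1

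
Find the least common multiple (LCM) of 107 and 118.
12626

First find GCD(107, 118) using the Euclidean algorithm:
107 = 0 × 118 + 107
118 = 1 × 107 + 11
107 = 9 × 11 + 8
11 = 1 × 8 + 3
8 = 2 × 3 + 2
3 = 1 × 2 + 1
2 = 2 × 1 + 0
GCD(107, 118) = 1

LCM formula: LCM(a, b) = (a × b) / GCD(a, b)
LCM(107, 118) = (107 × 118) / 1
LCM(107, 118) = 12626 / 1
LCM(107, 118) = 12626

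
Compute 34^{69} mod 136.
0

Using successive squaring:
Binary expansion of 69: 1000101
Powers of 34 mod 136 (each is the square of the previous):
  34^1 ≡ 34 (mod 136)
  34^2 ≡ 34² = 1156 ≡ 68 (mod 136)
  34^4 ≡ 68² = 4624 ≡ 0 (mod 136)
  34^8 ≡ 0² = 0 ≡ 0 (mod 136)
  34^16 ≡ 0² = 0 ≡ 0 (mod 136)
  34^32 ≡ 0² = 0 ≡ 0 (mod 136)
  34^64 ≡ 0² = 0 ≡ 0 (mod 136)
69 = 64 + 4 + 1, so 34^69 = 34^64 × 34^4 × 34^1 ≡ 0 × 0 × 34 (mod 136)
Multiplying step by step:
  0 × 0 = 0 ≡ 0 (mod 136)
  0 × 34 = 0 ≡ 0 (mod 136)
Result: 34^69 ≡ 0 (mod 136)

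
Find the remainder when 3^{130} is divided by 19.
By Fermat: 3^{18} ≡ 1 (mod 19). 130 = 7×18 + 4. So 3^{130} ≡ 3^{4} ≡ 5 (mod 19)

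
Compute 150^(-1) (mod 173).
150^(-1) ≡ 15 (mod 173). Verification: 150 × 15 = 2250 ≡ 1 (mod 173)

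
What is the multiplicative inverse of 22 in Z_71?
42

Using Extended Euclidean Algorithm:
gcd(22, 71) = 1
Bezout coefficients: 22 × -29 + 71 × 9 = 1
So 22 × -29 ≡ 1 (mod 71)
The inverse is -29 mod 71 = 42
Verification: 22 × 42 = 924 = 13 × 71 + 1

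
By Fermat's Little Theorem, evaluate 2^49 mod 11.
By Fermat: 2^{10} ≡ 1 (mod 11). 49 = 4×10 + 9. So 2^{49} ≡ 2^{9} ≡ 6 (mod 11)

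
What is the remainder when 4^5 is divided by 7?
5 = 4 + 1 (binary 101). Repeated squaring mod 7: 4^1 ≡ 4; 4^2 ≡ 4² = 16 ≡ 2; 4^4 ≡ 2² = 4 ≡ 4. Multiply: 4^5 = 4^4 × 4^1 ≡ 4 × 4 (mod 7): 4 × 4 = 16 ≡ 2. So 4^5 ≡ 2 (mod 7).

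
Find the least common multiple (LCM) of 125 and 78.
9750

First find GCD(125, 78) using the Euclidean algorithm:
125 = 1 × 78 + 47
78 = 1 × 47 + 31
47 = 1 × 31 + 16
31 = 1 × 16 + 15
16 = 1 × 15 + 1
15 = 15 × 1 + 0
GCD(125, 78) = 1

LCM formula: LCM(a, b) = (a × b) / GCD(a, b)
LCM(125, 78) = (125 × 78) / 1
LCM(125, 78) = 9750 / 1
LCM(125, 78) = 9750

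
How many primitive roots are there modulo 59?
28

The number of primitive roots modulo p is φ(p-1) = φ(58)
φ(58) = 28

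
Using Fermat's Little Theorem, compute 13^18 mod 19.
By Fermat's Little Theorem, 13^{18} ≡ 1 (mod 19) since 19 is prime and gcd(13, 19) = 1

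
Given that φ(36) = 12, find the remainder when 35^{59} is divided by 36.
By Euler: 35^{12} ≡ 1 (mod 36) since gcd(35, 36) = 1. 59 = 4×12 + 11. So 35^{59} ≡ 35^{11} ≡ 35 (mod 36)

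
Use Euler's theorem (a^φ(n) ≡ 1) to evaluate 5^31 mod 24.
By Euler: 5^{8} ≡ 1 (mod 24) since gcd(5, 24) = 1. 31 = 3×8 + 7. So 5^{31} ≡ 5^{7} ≡ 5 (mod 24)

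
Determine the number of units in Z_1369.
1332

Prime factorization: 1369 = 37^2
Using the formula φ(n) = n × Π(1 - 1/p) for each prime factor p:
φ(1369) = 1369 × (1 - 1/37)
φ(1369) = 1332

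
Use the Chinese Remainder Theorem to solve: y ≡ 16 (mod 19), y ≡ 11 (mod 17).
130

Using the Chinese Remainder Theorem:
M = product of moduli = 323
For equation 1: M_1 = 17, 17 ≡ 17 (mod 19), inverse of 17 mod 19 is 9 (check: 17 × 9 = 153 ≡ 1 (mod 19))
For equation 2: M_2 = 19, 19 ≡ 2 (mod 17), inverse of 19 mod 17 is 9 (check: 2 × 9 = 18 ≡ 1 (mod 17))
Combine: y ≡ Σ r_i×M_i×(M_i⁻¹ mod m_i) = 16×17×9 + 11×19×9 = 2448 + 1881 = 4329
4329 mod 323 = 130
y ≡ 130 (mod 323)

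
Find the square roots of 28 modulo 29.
The square roots of 28 mod 29 are 12 and 17. Verify: 12² = 144 ≡ 28 (mod 29)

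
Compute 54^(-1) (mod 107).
2

Using Extended Euclidean Algorithm:
gcd(54, 107) = 1
Bezout coefficients: 54 × 2 + 107 × -1 = 1
So 54 × 2 ≡ 1 (mod 107)
The inverse is 2 mod 107 = 2
Verification: 54 × 2 = 108 = 1 × 107 + 1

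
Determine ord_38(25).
Powers of 25 mod 38: 25^1≡25, 25^2≡17, 25^3≡7, 25^4≡23, 25^5≡5, 25^6≡11, 25^7≡9, 25^8≡35, 25^9≡1. Order = 9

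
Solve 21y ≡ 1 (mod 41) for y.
2

Using Extended Euclidean Algorithm:
gcd(21, 41) = 1
Bezout coefficients: 21 × 2 + 41 × -1 = 1
So 21 × 2 ≡ 1 (mod 41)
The inverse is 2 mod 41 = 2
Verification: 21 × 2 = 42 = 1 × 41 + 1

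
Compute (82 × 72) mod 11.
8

(82 × 72) = 5904
5904 mod 11 = 8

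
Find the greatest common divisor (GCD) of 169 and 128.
1

Using the Euclidean algorithm:
169 = 1 × 128 + 41
128 = 3 × 41 + 5
41 = 8 × 5 + 1
5 = 5 × 1 + 0

GCD(169, 128) = 1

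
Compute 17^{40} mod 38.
35

Using successive squaring:
Binary expansion of 40: 101000
Powers of 17 mod 38 (each is the square of the previous):
  17^1 ≡ 17 (mod 38)
  17^2 ≡ 17² = 289 ≡ 23 (mod 38)
  17^4 ≡ 23² = 529 ≡ 35 (mod 38)
  17^8 ≡ 35² = 1225 ≡ 9 (mod 38)
  17^16 ≡ 9² = 81 ≡ 5 (mod 38)
  17^32 ≡ 5² = 25 ≡ 25 (mod 38)
40 = 32 + 8, so 17^40 = 17^32 × 17^8 ≡ 25 × 9 (mod 38)
Multiplying step by step:
  25 × 9 = 225 ≡ 35 (mod 38)
Result: 17^40 ≡ 35 (mod 38)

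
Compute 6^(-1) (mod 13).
11

Using Extended Euclidean Algorithm:
gcd(6, 13) = 1
Bezout coefficients: 6 × -2 + 13 × 1 = 1
So 6 × -2 ≡ 1 (mod 13)
The inverse is -2 mod 13 = 11
Verification: 6 × 11 = 66 = 5 × 13 + 1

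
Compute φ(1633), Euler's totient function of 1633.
1540

Prime factorization: 1633 = 23 × 71
Using the formula φ(n) = n × Π(1 - 1/p) for each prime factor p:
φ(1633) = 1633 × (1 - 1/23) × (1 - 1/71)
φ(1633) = 1540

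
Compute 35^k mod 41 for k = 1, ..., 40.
g^1, g^2, ..., g^{40} mod 41: {35, 36, 30, 25, 14, 39, 12, 10, 22, 32, 13, 4, 17, 21, 38, 18, 15, 33, 7, 40, 6, 5, 11, 16, 27, 2, 29, 31, 19, 9, 28, 37, 24, 20, 3, 23, 26, 8, 34, 1}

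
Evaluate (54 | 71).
(54/71) = 54^{35} mod 71 = 1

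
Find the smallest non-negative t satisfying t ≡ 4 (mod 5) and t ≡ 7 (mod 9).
M = 5 × 9 = 45. M₁ = 9, y₁ ≡ 4 (mod 5). M₂ = 5, y₂ ≡ 2 (mod 9). t = 4×9×4 + 7×5×2 ≡ 34 (mod 45)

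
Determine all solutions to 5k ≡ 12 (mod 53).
13

Since gcd(5, 53) = 1 divides 12, a solution exists.
Multiply both sides by the inverse of 5 mod 53:
  5^(-1) mod 53 = 32
  x ≡ 32 × 12 ≡ 384 ≡ 13 (mod 53)
Verification: 5 × 13 = 65 = 1 × 53 + 12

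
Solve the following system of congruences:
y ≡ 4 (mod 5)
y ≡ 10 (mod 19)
29

Using the Chinese Remainder Theorem:
M = product of moduli = 95
For equation 1: M_1 = 19, 19 ≡ 4 (mod 5), inverse of 19 mod 5 is 4 (check: 4 × 4 = 16 ≡ 1 (mod 5))
For equation 2: M_2 = 5, 5 ≡ 5 (mod 19), inverse of 5 mod 19 is 4 (check: 5 × 4 = 20 ≡ 1 (mod 19))
Combine: y ≡ Σ r_i×M_i×(M_i⁻¹ mod m_i) = 4×19×4 + 10×5×4 = 304 + 200 = 504
504 mod 95 = 29
y ≡ 29 (mod 95)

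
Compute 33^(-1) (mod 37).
33^(-1) ≡ 9 (mod 37). Verification: 33 × 9 = 297 ≡ 1 (mod 37)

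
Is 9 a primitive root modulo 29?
p - 1 = 28 has prime divisors 2, 7. Check 9^(28/q) mod 29 for each: 9^(28/2) = 9^14 ≡ 1, 9^(28/7) = 9^4 ≡ 7 (mod 29). Since 9^14 ≡ 1 (mod 29), the order of 9 divides 14 (in fact the order is 14) ≠ 28, so it is not a primitive root.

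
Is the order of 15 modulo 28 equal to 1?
No, the actual order is 2, not 1.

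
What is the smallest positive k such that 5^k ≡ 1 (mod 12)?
Powers of 5 mod 12: 5^1≡5, 5^2≡1. Order = 2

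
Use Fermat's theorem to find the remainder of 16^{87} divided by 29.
7

By Fermat's Little Theorem, a^(p-1) ≡ 1 (mod p) for prime p and gcd(a, p) = 1
Here p = 29, so 16^28 ≡ 1 (mod 29)
We can reduce the exponent: 87 mod 28 = 3
So 16^87 ≡ 16^3 (mod 29)
Computing: 16^3 mod 29 = 7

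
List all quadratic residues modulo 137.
QRs mod 137: {1, 2, 4, 7, 8, 9, 11, 14, 15, 16, 17, 18, 19, 22, 25, 28, 30, 32, 34, 36, 37, 38, 39, 44, 49, 50, 56, 59, 60, 61, 63, 64, 65, 68, 69, 72, 73, 74, 76, 77, 78, 81, 87, 88, 93, 98, 99, 100, 101, 103, 105, 107, 109, 112, 115, 118, 119, 120, 121, 122, 123, 126, 128, 129, 130, 133, 135, 136}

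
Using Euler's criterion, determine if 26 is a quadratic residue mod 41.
By Euler's criterion: 26^{20} ≡ 40 (mod 41). Since this equals -1 (≡ 40), 26 is not a QR.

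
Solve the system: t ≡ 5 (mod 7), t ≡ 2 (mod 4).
M = 7 × 4 = 28. M₁ = 4, y₁ ≡ 2 (mod 7). M₂ = 7, y₂ ≡ 3 (mod 4). t = 5×4×2 + 2×7×3 ≡ 26 (mod 28)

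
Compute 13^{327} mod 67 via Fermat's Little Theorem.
43

By Fermat's Little Theorem, a^(p-1) ≡ 1 (mod p) for prime p and gcd(a, p) = 1
Here p = 67, so 13^66 ≡ 1 (mod 67)
We can reduce the exponent: 327 mod 66 = 63
So 13^327 ≡ 13^63 (mod 67)
Computing: 13^63 mod 67 = 43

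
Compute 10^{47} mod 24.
16

Using successive squaring:
Binary expansion of 47: 101111
Powers of 10 mod 24 (each is the square of the previous):
  10^1 ≡ 10 (mod 24)
  10^2 ≡ 10² = 100 ≡ 4 (mod 24)
  10^4 ≡ 4² = 16 ≡ 16 (mod 24)
  10^8 ≡ 16² = 256 ≡ 16 (mod 24)
  10^16 ≡ 16² = 256 ≡ 16 (mod 24)
  10^32 ≡ 16² = 256 ≡ 16 (mod 24)
47 = 32 + 8 + 4 + 2 + 1, so 10^47 = 10^32 × 10^8 × 10^4 × 10^2 × 10^1 ≡ 16 × 16 × 16 × 4 × 10 (mod 24)
Multiplying step by step:
  16 × 16 = 256 ≡ 16 (mod 24)
  16 × 16 = 256 ≡ 16 (mod 24)
  16 × 4 = 64 ≡ 16 (mod 24)
  16 × 10 = 160 ≡ 16 (mod 24)
Result: 10^47 ≡ 16 (mod 24)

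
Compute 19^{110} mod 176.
89

Using successive squaring:
Binary expansion of 110: 1101110
Powers of 19 mod 176 (each is the square of the previous):
  19^1 ≡ 19 (mod 176)
  19^2 ≡ 19² = 361 ≡ 9 (mod 176)
  19^4 ≡ 9² = 81 ≡ 81 (mod 176)
  19^8 ≡ 81² = 6561 ≡ 49 (mod 176)
  19^16 ≡ 49² = 2401 ≡ 113 (mod 176)
  19^32 ≡ 113² = 12769 ≡ 97 (mod 176)
  19^64 ≡ 97² = 9409 ≡ 81 (mod 176)
110 = 64 + 32 + 8 + 4 + 2, so 19^110 = 19^64 × 19^32 × 19^8 × 19^4 × 19^2 ≡ 81 × 97 × 49 × 81 × 9 (mod 176)
Multiplying step by step:
  81 × 97 = 7857 ≡ 113 (mod 176)
  113 × 49 = 5537 ≡ 81 (mod 176)
  81 × 81 = 6561 ≡ 49 (mod 176)
  49 × 9 = 441 ≡ 89 (mod 176)
Result: 19^110 ≡ 89 (mod 176)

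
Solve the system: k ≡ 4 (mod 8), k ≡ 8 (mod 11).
M = 8 × 11 = 88. M₁ = 11, y₁ ≡ 3 (mod 8). M₂ = 8, y₂ ≡ 7 (mod 11). k = 4×11×3 + 8×8×7 ≡ 52 (mod 88)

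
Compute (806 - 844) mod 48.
10

(806 - 844) = -38
-38 mod 48 = 10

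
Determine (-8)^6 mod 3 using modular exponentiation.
(-8) ≡ 1 (mod 3). 6 = 4 + 2 (binary 110). Repeated squaring mod 3: 1^1 ≡ 1; 1^2 ≡ 1² = 1 ≡ 1; 1^4 ≡ 1² = 1 ≡ 1. Multiply: (-8)^6 ≡ 1^4 × 1^2 ≡ 1 × 1 (mod 3): 1 × 1 = 1 ≡ 1. So (-8)^6 ≡ 1 (mod 3).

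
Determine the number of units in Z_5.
4

Prime factorization: 5 = 5
Using the formula φ(n) = n × Π(1 - 1/p) for each prime factor p:
φ(5) = 5 × (1 - 1/5)
φ(5) = 4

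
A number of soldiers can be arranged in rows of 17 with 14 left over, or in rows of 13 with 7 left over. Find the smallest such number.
M = 17 × 13 = 221. M₁ = 13, y₁ ≡ 4 (mod 17). M₂ = 17, y₂ ≡ 10 (mod 13). x = 14×13×4 + 7×17×10 ≡ 150 (mod 221). The smallest positive such number is 150.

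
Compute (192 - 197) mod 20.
15

(192 - 197) = -5
-5 mod 20 = 15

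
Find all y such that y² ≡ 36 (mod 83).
The square roots of 36 mod 83 are 77 and 6. Verify: 77² = 5929 ≡ 36 (mod 83)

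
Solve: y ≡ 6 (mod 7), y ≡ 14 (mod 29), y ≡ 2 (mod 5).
M = 7 × 29 × 5 = 1015. M₁ = 145, y₁ ≡ 3 (mod 7). M₂ = 35, y₂ ≡ 5 (mod 29). M₃ = 203, y₃ ≡ 2 (mod 5). y = 6×145×3 + 14×35×5 + 2×203×2 ≡ 797 (mod 1015)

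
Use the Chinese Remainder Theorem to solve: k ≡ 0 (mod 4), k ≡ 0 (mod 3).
M = 4 × 3 = 12. M₁ = 3, y₁ ≡ 3 (mod 4). M₂ = 4, y₂ ≡ 1 (mod 3). k = 0×3×3 + 0×4×1 ≡ 0 (mod 12)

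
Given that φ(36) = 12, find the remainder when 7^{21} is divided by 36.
By Euler: 7^{12} ≡ 1 (mod 36) since gcd(7, 36) = 1. 21 = 1×12 + 9. So 7^{21} ≡ 7^{9} ≡ 19 (mod 36)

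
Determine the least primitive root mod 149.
p - 1 = 148 has prime divisors 2, 37. h is a primitive root mod 149 iff h^(148/q) ≢ 1 (mod 149) for each such q.
h = 2: 2^74 ≡ 148, 2^4 ≡ 16 (mod 149); none is 1, so 2 has order 148 and is a primitive root.
The smallest primitive root mod 149 is g = 2.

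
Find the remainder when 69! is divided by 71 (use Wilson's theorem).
(70)! = (69)! × (70) ≡ -1 (mod 71). So (69)! ≡ -1 × (70)^(-1) ≡ (-1)×(-1) = 1 (mod 71)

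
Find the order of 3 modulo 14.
Powers of 3 mod 14: 3^1≡3, 3^2≡9, 3^3≡13, 3^4≡11, 3^5≡5, 3^6≡1. Order = 6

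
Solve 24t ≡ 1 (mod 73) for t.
70

Using Extended Euclidean Algorithm:
gcd(24, 73) = 1
Bezout coefficients: 24 × -3 + 73 × 1 = 1
So 24 × -3 ≡ 1 (mod 73)
The inverse is -3 mod 73 = 70
Verification: 24 × 70 = 1680 = 23 × 73 + 1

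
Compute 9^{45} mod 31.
1

Using successive squaring:
Binary expansion of 45: 101101
Powers of 9 mod 31 (each is the square of the previous):
  9^1 ≡ 9 (mod 31)
  9^2 ≡ 9² = 81 ≡ 19 (mod 31)
  9^4 ≡ 19² = 361 ≡ 20 (mod 31)
  9^8 ≡ 20² = 400 ≡ 28 (mod 31)
  9^16 ≡ 28² = 784 ≡ 9 (mod 31)
  9^32 ≡ 9² = 81 ≡ 19 (mod 31)
45 = 32 + 8 + 4 + 1, so 9^45 = 9^32 × 9^8 × 9^4 × 9^1 ≡ 19 × 28 × 20 × 9 (mod 31)
Multiplying step by step:
  19 × 28 = 532 ≡ 5 (mod 31)
  5 × 20 = 100 ≡ 7 (mod 31)
  7 × 9 = 63 ≡ 1 (mod 31)
Result: 9^45 ≡ 1 (mod 31)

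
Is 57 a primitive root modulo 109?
p - 1 = 108 has prime divisors 2, 3. Check 57^(108/q) mod 109 for each: 57^(108/2) = 57^54 ≡ 108, 57^(108/3) = 57^36 ≡ 63 (mod 109). None of these is 1, so 57 has order 108 = φ(109), so it is a primitive root mod 109.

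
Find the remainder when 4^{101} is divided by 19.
By Fermat: 4^{18} ≡ 1 (mod 19). 101 = 5×18 + 11. So 4^{101} ≡ 4^{11} ≡ 16 (mod 19)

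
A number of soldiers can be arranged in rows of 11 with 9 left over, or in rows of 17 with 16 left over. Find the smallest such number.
M = 11 × 17 = 187. M₁ = 17, y₁ ≡ 2 (mod 11). M₂ = 11, y₂ ≡ 14 (mod 17). x = 9×17×2 + 16×11×14 ≡ 152 (mod 187). The smallest positive such number is 152.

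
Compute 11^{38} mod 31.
19

Using successive squaring:
Binary expansion of 38: 100110
Powers of 11 mod 31 (each is the square of the previous):
  11^1 ≡ 11 (mod 31)
  11^2 ≡ 11² = 121 ≡ 28 (mod 31)
  11^4 ≡ 28² = 784 ≡ 9 (mod 31)
  11^8 ≡ 9² = 81 ≡ 19 (mod 31)
  11^16 ≡ 19² = 361 ≡ 20 (mod 31)
  11^32 ≡ 20² = 400 ≡ 28 (mod 31)
38 = 32 + 4 + 2, so 11^38 = 11^32 × 11^4 × 11^2 ≡ 28 × 9 × 28 (mod 31)
Multiplying step by step:
  28 × 9 = 252 ≡ 4 (mod 31)
  4 × 28 = 112 ≡ 19 (mod 31)
Result: 11^38 ≡ 19 (mod 31)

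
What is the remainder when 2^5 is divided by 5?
5 = 4 + 1 (binary 101). Repeated squaring mod 5: 2^1 ≡ 2; 2^2 ≡ 2² = 4 ≡ 4; 2^4 ≡ 4² = 16 ≡ 1. Multiply: 2^5 = 2^4 × 2^1 ≡ 1 × 2 (mod 5): 1 × 2 = 2 ≡ 2. So 2^5 ≡ 2 (mod 5).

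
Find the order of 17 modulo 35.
Powers of 17 mod 35: 17^1≡17, 17^2≡9, 17^3≡13, 17^4≡11, 17^5≡12, 17^6≡29, 17^7≡3, 17^8≡16, 17^9≡27, 17^10≡4, 17^11≡33, 17^12≡1. Order = 12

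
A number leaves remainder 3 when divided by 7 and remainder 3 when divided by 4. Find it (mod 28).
M = 7 × 4 = 28. M₁ = 4, y₁ ≡ 2 (mod 7). M₂ = 7, y₂ ≡ 3 (mod 4). n = 3×4×2 + 3×7×3 ≡ 3 (mod 28)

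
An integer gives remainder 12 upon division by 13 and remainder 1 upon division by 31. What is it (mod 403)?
M = 13 × 31 = 403. M₁ = 31, y₁ ≡ 8 (mod 13). M₂ = 13, y₂ ≡ 12 (mod 31). y = 12×31×8 + 1×13×12 ≡ 311 (mod 403). The smallest positive such number is 311.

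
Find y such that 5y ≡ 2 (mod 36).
22

Since gcd(5, 36) = 1 divides 2, a solution exists.
Multiply both sides by the inverse of 5 mod 36:
  5^(-1) mod 36 = 29
  x ≡ 29 × 2 ≡ 58 ≡ 22 (mod 36)
Verification: 5 × 22 = 110 = 3 × 36 + 2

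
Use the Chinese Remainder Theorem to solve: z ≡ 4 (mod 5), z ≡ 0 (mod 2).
M = 5 × 2 = 10. M₁ = 2, y₁ ≡ 3 (mod 5). M₂ = 5, y₂ ≡ 1 (mod 2). z = 4×2×3 + 0×5×1 ≡ 4 (mod 10)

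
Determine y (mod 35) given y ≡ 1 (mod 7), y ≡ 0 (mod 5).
15

Using the Chinese Remainder Theorem:
M = product of moduli = 35
For equation 1: M_1 = 5, 5 ≡ 5 (mod 7), inverse of 5 mod 7 is 3 (check: 5 × 3 = 15 ≡ 1 (mod 7))
For equation 2: M_2 = 7, 7 ≡ 2 (mod 5), inverse of 7 mod 5 is 3 (check: 2 × 3 = 6 ≡ 1 (mod 5))
Combine: y ≡ Σ r_i×M_i×(M_i⁻¹ mod m_i) = 1×5×3 + 0×7×3 = 15 + 0 = 15
15 mod 35 = 15
y ≡ 15 (mod 35)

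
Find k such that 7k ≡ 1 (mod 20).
3

Since gcd(7, 20) = 1 divides 1, a solution exists.
Multiply both sides by the inverse of 7 mod 20:
  7^(-1) mod 20 = 3
  x ≡ 3 × 1 ≡ 3 ≡ 3 (mod 20)
Verification: 7 × 3 = 21 = 1 × 20 + 1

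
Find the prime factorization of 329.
7 × 47

Divide by primes starting from smallest:
329 ÷ 7 = 47
47 ÷ 47 = 1

329 = 7 × 47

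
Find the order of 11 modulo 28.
Powers of 11 mod 28: 11^1≡11, 11^2≡9, 11^3≡15, 11^4≡25, 11^5≡23, 11^6≡1. Order = 6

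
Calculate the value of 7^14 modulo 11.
Using Fermat: 7^{10} ≡ 1 (mod 11). 14 ≡ 4 (mod 10). So 7^{14} ≡ 7^{4} ≡ 3 (mod 11)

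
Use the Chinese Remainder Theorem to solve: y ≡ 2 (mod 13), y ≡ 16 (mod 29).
132

Using the Chinese Remainder Theorem:
M = product of moduli = 377
For equation 1: M_1 = 29, 29 ≡ 3 (mod 13), inverse of 29 mod 13 is 9 (check: 3 × 9 = 27 ≡ 1 (mod 13))
For equation 2: M_2 = 13, 13 ≡ 13 (mod 29), inverse of 13 mod 29 is 9 (check: 13 × 9 = 117 ≡ 1 (mod 29))
Combine: y ≡ Σ r_i×M_i×(M_i⁻¹ mod m_i) = 2×29×9 + 16×13×9 = 522 + 1872 = 2394
2394 mod 377 = 132
y ≡ 132 (mod 377)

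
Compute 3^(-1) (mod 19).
13

Using Extended Euclidean Algorithm:
gcd(3, 19) = 1
Bezout coefficients: 3 × -6 + 19 × 1 = 1
So 3 × -6 ≡ 1 (mod 19)
The inverse is -6 mod 19 = 13
Verification: 3 × 13 = 39 = 2 × 19 + 1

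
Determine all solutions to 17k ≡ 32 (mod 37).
28

Since gcd(17, 37) = 1 divides 32, a solution exists.
Multiply both sides by the inverse of 17 mod 37:
  17^(-1) mod 37 = 24
  x ≡ 24 × 32 ≡ 768 ≡ 28 (mod 37)
Verification: 17 × 28 = 476 = 12 × 37 + 32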